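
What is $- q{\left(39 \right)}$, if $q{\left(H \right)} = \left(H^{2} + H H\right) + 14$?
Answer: $-3056$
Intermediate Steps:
$q{\left(H \right)} = 14 + 2 H^{2}$ ($q{\left(H \right)} = \left(H^{2} + H^{2}\right) + 14 = 2 H^{2} + 14 = 14 + 2 H^{2}$)
$- q{\left(39 \right)} = - (14 + 2 \cdot 39^{2}) = - (14 + 2 \cdot 1521) = - (14 + 3042) = \left(-1\right) 3056 = -3056$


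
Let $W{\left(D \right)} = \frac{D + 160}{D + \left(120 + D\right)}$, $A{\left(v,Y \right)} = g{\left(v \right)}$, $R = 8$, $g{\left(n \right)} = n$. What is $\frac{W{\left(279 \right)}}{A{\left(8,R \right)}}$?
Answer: $\frac{439}{5424} \approx 0.080937$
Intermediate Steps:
$A{\left(v,Y \right)} = v$
$W{\left(D \right)} = \frac{160 + D}{120 + 2 D}$
$\frac{W{\left(279 \right)}}{A{\left(8,R \right)}} = \frac{\frac{1}{2} \frac{1}{60 + 279} \left(160 + 279\right)}{8} = \frac{\frac{1}{2} \cdot \frac{1}{339} \cdot 439}{8} = \frac{1}{8} \cdot \frac{439}{678} = \frac{439}{5424}$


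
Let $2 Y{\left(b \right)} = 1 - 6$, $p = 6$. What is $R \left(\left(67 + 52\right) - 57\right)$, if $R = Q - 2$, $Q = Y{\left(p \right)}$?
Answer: $-279$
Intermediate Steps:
$Y{\left(b \right)} = - \frac{5}{2}$ ($Y{\left(b \right)} = \frac{1 - 6}{2} = \frac{1}{2} \left(-5\right) = - \frac{5}{2}$)
$Q = - \frac{5}{2} \approx -2.5$
$R = - \frac{9}{2}$ ($R = - \frac{5}{2} - 2 = - \frac{9}{2} \approx -4.5$)
$R \left(\left(67 + 52\right) - 57\right) = - \frac{9 \left(\left(67 + 52\right) - 57\right)}{2} = - \frac{9 \left(119 - 57\right)}{2} = \left(- \frac{9}{2}\right) 62 = -279$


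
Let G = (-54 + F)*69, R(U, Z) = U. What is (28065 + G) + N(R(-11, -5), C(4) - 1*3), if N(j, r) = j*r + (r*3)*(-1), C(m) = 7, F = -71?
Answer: 19384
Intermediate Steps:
G = -8625 (G = (-54 - 71)*69 = -125*69 = -8625)
N(j, r) = -3*r + j*r (N(j, r) = j*r + (3*r)*(-1) = j*r - 3*r = -3*r + j*r)
(28065 + G) + N(R(-11, -5), C(4) - 1*3) = (28065 - 8625) + (7 - 1*3)*(-3 - 11) = 19440 + (7 - 3)*(-14) = 19440 + 4*(-14) = 19440 - 56 = 19384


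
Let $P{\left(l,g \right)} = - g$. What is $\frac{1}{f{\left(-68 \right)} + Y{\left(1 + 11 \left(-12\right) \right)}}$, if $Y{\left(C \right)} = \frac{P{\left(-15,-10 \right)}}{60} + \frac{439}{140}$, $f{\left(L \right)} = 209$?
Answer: $\frac{420}{89167} \approx 0.0047103$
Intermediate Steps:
$Y{\left(C \right)} = \frac{1387}{420}$ ($Y{\left(C \right)} = \frac{\left(-1\right) \left(-10\right)}{60} + \frac{439}{140} = 10 \cdot \frac{1}{60} + 439 \cdot \frac{1}{140} = \frac{1}{6} + \frac{439}{140} = \frac{1387}{420}$)
$\frac{1}{f{\left(-68 \right)} + Y{\left(1 + 11 \left(-12\right) \right)}} = \frac{1}{209 + \frac{1387}{420}} = \frac{1}{\frac{89167}{420}} = \frac{420}{89167}$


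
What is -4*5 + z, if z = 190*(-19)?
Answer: -3630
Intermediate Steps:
z = -3610
-4*5 + z = -4*5 - 3610 = -20 - 3610 = -3630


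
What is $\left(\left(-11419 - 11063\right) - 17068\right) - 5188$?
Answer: $-44738$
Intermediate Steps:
$\left(\left(-11419 - 11063\right) - 17068\right) - 5188 = \left(-22482 - 17068\right) - 5188 = -39550 - 5188 = -44738$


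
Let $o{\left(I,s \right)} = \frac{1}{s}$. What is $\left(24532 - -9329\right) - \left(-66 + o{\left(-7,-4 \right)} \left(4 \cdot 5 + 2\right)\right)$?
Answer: $\frac{67865}{2} \approx 33933.0$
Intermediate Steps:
$\left(24532 - -9329\right) - \left(-66 + o{\left(-7,-4 \right)} \left(4 \cdot 5 + 2\right)\right) = \left(24532 - -9329\right) - \left(-66 + \frac{4 \cdot 5 + 2}{-4}\right) = \left(24532 + 9329\right) - \left(-66 - \frac{20 + 2}{4}\right) = 33861 - \left(-66 - \frac{11}{2}\right) = 33861 - - \frac{143}{2} = 33861 + \frac{143}{2} = \frac{67865}{2}$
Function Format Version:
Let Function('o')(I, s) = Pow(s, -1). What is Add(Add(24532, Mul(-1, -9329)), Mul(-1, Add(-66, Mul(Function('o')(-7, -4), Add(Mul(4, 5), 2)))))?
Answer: Rational(67865, 2) ≈ 33933.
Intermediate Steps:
Add(Add(24532, Mul(-1, -9329)), Mul(-1, Add(-66, Mul(Function('o')(-7, -4), Add(Mul(4, 5), 2))))) = Add(Add(24532, Mul(-1, -9329)), Mul(-1, Add(-66, Mul(Pow(-4, -1), Add(Mul(4, 5), 2))))) = Add(Add(24532, 9329), Mul(-1, Add(-66, Mul(Rational(-1, 4), Add(20, 2))))) = Add(33861, Mul(-1, Add(-66, Mul(Rational(-1, 4), 22)))) = Add(33861, Mul(-1, Add(-66, Rational(-11, 2)))) = Add(33861, Mul(-1, Rational(-143, 2))) = Add(33861, Rational(143, 2)) = Rational(67865, 2)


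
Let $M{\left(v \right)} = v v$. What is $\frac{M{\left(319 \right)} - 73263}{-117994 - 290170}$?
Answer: $- \frac{14249}{204082} \approx -0.06982$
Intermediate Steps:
$M{\left(v \right)} = v^{2}$
$\frac{M{\left(319 \right)} - 73263}{-117994 - 290170} = \frac{319^{2} - 73263}{-117994 - 290170} = \frac{101761 - 73263}{-408164} = 28498 \left(- \frac{1}{408164}\right) = - \frac{14249}{204082}$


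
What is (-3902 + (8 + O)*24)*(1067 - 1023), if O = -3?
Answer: -166408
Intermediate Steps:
(-3902 + (8 + O)*24)*(1067 - 1023) = (-3902 + (8 - 3)*24)*(1067 - 1023) = (-3902 + 5*24)*44 = (-3902 + 120)*44 = -3782*44 = -166408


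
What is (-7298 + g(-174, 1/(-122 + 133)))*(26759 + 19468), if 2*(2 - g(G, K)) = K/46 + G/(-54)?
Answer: -1024184625259/3036 ≈ -3.3735e+8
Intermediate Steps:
g(G, K) = 2 - K/92 + G/108 (g(G, K) = 2 - (K/46 + G/(-54))/2 = 2 - (K*(1/46) + G*(-1/54))/2 = 2 - (K/46 - G/54)/2 = 2 - (-G/54 + K/46)/2 = 2 + (-K/92 + G/108) = 2 - K/92 + G/108)
(-7298 + g(-174, 1/(-122 + 133)))*(26759 + 19468) = (-7298 + (2 - 1/(92*(-122 + 133)) + (1/108)*(-174)))*(26759 + 19468) = (-7298 + (2 - 1/92/11 - 29/18))*46227 = (-7298 + (2 - 1/92*1/11 - 29/18))*46227 = (-7298 + (2 - 1/1012 - 29/18))*46227 = (-7298 + 3533/9108)*46227 = -66466651/9108*46227 = -1024184625259/3036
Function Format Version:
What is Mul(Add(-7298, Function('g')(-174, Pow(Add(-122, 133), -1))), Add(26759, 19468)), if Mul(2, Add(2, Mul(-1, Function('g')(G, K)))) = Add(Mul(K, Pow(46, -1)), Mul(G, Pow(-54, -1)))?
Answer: Rational(-1024184625259, 3036) ≈ -3.3735e+8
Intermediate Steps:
Function('g')(G, K) = Add(2, Mul(Rational(-1, 92), K), Mul(Rational(1, 108), G)) (Function('g')(G, K) = Add(2, Mul(Rational(-1, 2), Add(Mul(K, Pow(46, -1)), Mul(G, Pow(-54, -1))))) = Add(2, Mul(Rational(-1, 2), Add(Mul(K, Rational(1, 46)), Mul(G, Rational(-1, 54))))) = Add(2, Mul(Rational(-1, 2), Add(Mul(Rational(1, 46), K), Mul(Rational(-1, 54), G)))) = Add(2, Mul(Rational(-1, 2), Add(Mul(Rational(-1, 54), G), Mul(Rational(1, 46), K)))) = Add(2, Add(Mul(Rational(-1, 92), K), Mul(Rational(1, 108), G))) = Add(2, Mul(Rational(-1, 92), K), Mul(Rational(1, 108), G)))
Mul(Add(-7298, Function('g')(-174, Pow(Add(-122, 133), -1))), Add(26759, 19468)) = Mul(Add(-7298, Add(2, Mul(Rational(-1, 92), Pow(Add(-122, 133), -1)), Mul(Rational(1, 108), -174))), Add(26759, 19468)) = Mul(Add(-7298, Add(2, Mul(Rational(-1, 92), Pow(11, -1)), Rational(-29, 18))), 46227) = Mul(Add(-7298, Add(2, Mul(Rational(-1, 92), Rational(1, 11)), Rational(-29, 18))), 46227) = Mul(Add(-7298, Add(2, Rational(-1, 1012), Rational(-29, 18))), 46227) = Mul(Add(-7298, Rational(3533, 9108)), 46227) = Mul(Rational(-66466651, 9108), 46227) = Rational(-1024184625259, 3036)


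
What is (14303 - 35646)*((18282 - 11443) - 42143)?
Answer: 753493272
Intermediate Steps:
(14303 - 35646)*((18282 - 11443) - 42143) = -21343*(6839 - 42143) = -21343*(-35304) = 753493272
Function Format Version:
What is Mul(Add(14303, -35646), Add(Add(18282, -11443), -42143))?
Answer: 753493272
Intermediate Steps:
Mul(Add(14303, -35646), Add(Add(18282, -11443), -42143)) = Mul(-21343, Add(6839, -42143)) = Mul(-21343, -35304) = 753493272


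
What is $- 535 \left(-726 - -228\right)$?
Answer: $266430$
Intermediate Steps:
$- 535 \left(-726 - -228\right) = - 535 \left(-726 + 228\right) = \left(-535\right) \left(-498\right) = 266430$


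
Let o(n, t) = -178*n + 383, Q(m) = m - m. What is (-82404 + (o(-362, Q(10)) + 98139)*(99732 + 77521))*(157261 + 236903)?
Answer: 11385313608943080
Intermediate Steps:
Q(m) = 0
o(n, t) = 383 - 178*n
(-82404 + (o(-362, Q(10)) + 98139)*(99732 + 77521))*(157261 + 236903) = (-82404 + ((383 - 178*(-362)) + 98139)*(99732 + 77521))*(157261 + 236903) = (-82404 + ((383 + 64436) + 98139)*177253)*394164 = (-82404 + (64819 + 98139)*177253)*394164 = (-82404 + 162958*177253)*394164 = (-82404 + 28884794374)*394164 = 28884711970*394164 = 11385313608943080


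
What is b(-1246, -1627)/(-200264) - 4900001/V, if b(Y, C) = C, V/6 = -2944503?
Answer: 505019019275/1769033846376 ≈ 0.28548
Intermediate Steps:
V = -17667018 (V = 6*(-2944503) = -17667018)
b(-1246, -1627)/(-200264) - 4900001/V = -1627/(-200264) - 4900001/(-17667018) = -1627*(-1/200264) - 4900001*(-1/17667018) = 1627/200264 + 4900001/17667018 = 505019019275/1769033846376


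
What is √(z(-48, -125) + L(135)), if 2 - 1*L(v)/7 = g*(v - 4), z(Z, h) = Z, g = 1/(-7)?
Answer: √97 ≈ 9.8489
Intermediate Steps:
g = -⅐ ≈ -0.14286
L(v) = 10 + v (L(v) = 14 - (-1)*(v - 4) = 14 - (-1)*(-4 + v) = 14 - 7*(4/7 - v/7) = 14 + (-4 + v) = 10 + v)
√(z(-48, -125) + L(135)) = √(-48 + (10 + 135)) = √(-48 + 145) = √97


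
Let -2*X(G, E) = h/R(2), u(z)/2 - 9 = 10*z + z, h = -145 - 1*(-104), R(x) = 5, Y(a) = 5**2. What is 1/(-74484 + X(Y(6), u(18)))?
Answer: -10/744799 ≈ -1.3426e-5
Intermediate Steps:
Y(a) = 25
h = -41 (h = -145 + 104 = -41)
u(z) = 18 + 22*z (u(z) = 18 + 2*(10*z + z) = 18 + 2*(11*z) = 18 + 22*z)
X(G, E) = 41/10 (X(G, E) = -(-41)/(2*5) = -1/2*(-41/5) = 41/10)
1/(-74484 + X(Y(6), u(18))) = 1/(-74484 + 41/10) = 1/(-744799/10) = -10/744799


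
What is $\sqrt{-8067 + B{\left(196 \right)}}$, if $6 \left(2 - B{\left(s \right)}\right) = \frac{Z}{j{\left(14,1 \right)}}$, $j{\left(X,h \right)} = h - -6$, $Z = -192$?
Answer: $\frac{i \sqrt{394961}}{7} \approx 89.78 i$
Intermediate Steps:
$j{\left(X,h \right)} = 6 + h$ ($j{\left(X,h \right)} = h + 6 = 6 + h$)
$B{\left(s \right)} = \frac{46}{7}$ ($B{\left(s \right)} = 2 - \frac{\left(-192\right) \frac{1}{6 + 1}}{6} = 2 - \frac{\left(-192\right) \frac{1}{7}}{6} = 2 - - \frac{32}{7} = 2 + \frac{32}{7} = \frac{46}{7}$)
$\sqrt{-8067 + B{\left(196 \right)}} = \sqrt{-8067 + \frac{46}{7}} = \sqrt{- \frac{56423}{7}} = \frac{i \sqrt{394961}}{7}$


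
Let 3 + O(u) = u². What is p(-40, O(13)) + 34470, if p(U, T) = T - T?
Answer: 34470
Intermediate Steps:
O(u) = -3 + u²
p(U, T) = 0
p(-40, O(13)) + 34470 = 0 + 34470 = 34470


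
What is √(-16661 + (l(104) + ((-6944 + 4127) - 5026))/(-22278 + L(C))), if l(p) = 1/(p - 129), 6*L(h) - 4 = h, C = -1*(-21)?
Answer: I*√7439167314685517/668215 ≈ 129.08*I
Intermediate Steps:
C = 21
L(h) = ⅔ + h/6
l(p) = 1/(-129 + p)
√(-16661 + (l(104) + ((-6944 + 4127) - 5026))/(-22278 + L(C))) = √(-16661 + (1/(-129 + 104) + ((-6944 + 4127) - 5026))/(-22278 + (⅔ + (⅙)*21))) = √(-16661 + (1/(-25) + (-2817 - 5026))/(-22278 + (⅔ + 7/2))) = √(-16661 + (-1/25 - 7843)/(-22278 + 25/6)) = √(-16661 - 196076/(25*(-133643/6))) = √(-16661 - 196076/25*(-6/133643)) = √(-16661 + 1176456/3341075) = √(-55664474119/3341075) = I*√7439167314685517/668215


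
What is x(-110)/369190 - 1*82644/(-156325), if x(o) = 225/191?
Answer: 1165540159977/2204660541850 ≈ 0.52867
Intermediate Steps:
x(o) = 225/191 (x(o) = 225*(1/191) = 225/191)
x(-110)/369190 - 1*82644/(-156325) = (225/191)/369190 - 1*82644/(-156325) = (225/191)*(1/369190) - 82644*(-1/156325) = 45/14103058 + 82644/156325 = 1165540159977/2204660541850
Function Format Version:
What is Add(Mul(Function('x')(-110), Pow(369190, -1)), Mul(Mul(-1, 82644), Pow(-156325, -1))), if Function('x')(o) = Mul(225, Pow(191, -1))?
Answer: Rational(1165540159977, 2204660541850) ≈ 0.52867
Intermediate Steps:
Function('x')(o) = Rational(225, 191) (Function('x')(o) = Mul(225, Rational(1, 191)) = Rational(225, 191))
Add(Mul(Function('x')(-110), Pow(369190, -1)), Mul(Mul(-1, 82644), Pow(-156325, -1))) = Add(Mul(Rational(225, 191), Pow(369190, -1)), Mul(Mul(-1, 82644), Pow(-156325, -1))) = Add(Mul(Rational(225, 191), Rational(1, 369190)), Mul(-82644, Rational(-1, 156325))) = Add(Rational(45, 14103058), Rational(82644, 156325)) = Rational(1165540159977, 2204660541850)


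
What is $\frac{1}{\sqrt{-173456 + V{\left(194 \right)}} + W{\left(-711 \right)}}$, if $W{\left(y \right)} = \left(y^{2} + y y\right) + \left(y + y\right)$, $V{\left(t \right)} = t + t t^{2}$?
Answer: $\frac{504810}{509662708139} - \frac{\sqrt{7128122}}{1019325416278} \approx 9.8786 \cdot 10^{-7}$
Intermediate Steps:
$V{\left(t \right)} = t + t^{3}$
$W{\left(y \right)} = 2 y + 2 y^{2}$ ($W{\left(y \right)} = \left(y^{2} + y^{2}\right) + 2 y = 2 y^{2} + 2 y = 2 y + 2 y^{2}$)
$\frac{1}{\sqrt{-173456 + V{\left(194 \right)}} + W{\left(-711 \right)}} = \frac{1}{\sqrt{-173456 + \left(194 + 194^{3}\right)} + 2 \left(-711\right) \left(1 - 711\right)} = \frac{1}{\sqrt{-173456 + \left(194 + 7301384\right)} + 2 \left(-711\right) \left(-710\right)} = \frac{1}{\sqrt{-173456 + 7301578} + 1009620} = \frac{1}{\sqrt{7128122} + 1009620} = \frac{1}{1009620 + \sqrt{7128122}}$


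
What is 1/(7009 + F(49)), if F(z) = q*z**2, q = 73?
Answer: 1/182282 ≈ 5.4860e-6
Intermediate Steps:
F(z) = 73*z**2
1/(7009 + F(49)) = 1/(7009 + 73*49**2) = 1/(7009 + 73*2401) = 1/(7009 + 175273) = 1/182282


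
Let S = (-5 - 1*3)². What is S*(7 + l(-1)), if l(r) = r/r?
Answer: 512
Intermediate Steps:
l(r) = 1
S = 64 (S = (-5 - 3)² = (-8)² = 64)
S*(7 + l(-1)) = 64*(7 + 1) = 64*8 = 512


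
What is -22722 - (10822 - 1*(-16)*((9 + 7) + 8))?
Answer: -33928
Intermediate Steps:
-22722 - (10822 - 1*(-16)*((9 + 7) + 8)) = -22722 - (10822 - (-16)*(16 + 8)) = -22722 - (10822 - (-16)*24) = -22722 - (10822 - 1*(-384)) = -22722 - (10822 + 384) = -22722 - 1*11206 = -22722 - 11206 = -33928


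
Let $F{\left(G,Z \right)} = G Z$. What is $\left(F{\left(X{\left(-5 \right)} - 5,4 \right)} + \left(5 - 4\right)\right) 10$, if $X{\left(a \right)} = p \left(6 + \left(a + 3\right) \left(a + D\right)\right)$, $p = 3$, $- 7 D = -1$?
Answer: $\frac{11870}{7} \approx 1695.7$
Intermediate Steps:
$D = \frac{1}{7}$ ($D = \left(- \frac{1}{7}\right) \left(-1\right) = \frac{1}{7} \approx 0.14286$)
$X{\left(a \right)} = 18 + 3 \left(3 + a\right) \left(\frac{1}{7} + a\right)$ ($X{\left(a \right)} = 3 \left(6 + \left(a + 3\right) \left(a + \frac{1}{7}\right)\right) = 3 \left(6 + \left(3 + a\right) \left(\frac{1}{7} + a\right)\right) = 18 + 3 \left(3 + a\right) \left(\frac{1}{7} + a\right)$)
$\left(F{\left(X{\left(-5 \right)} - 5,4 \right)} + \left(5 - 4\right)\right) 10 = \left(\left(\left(\frac{135}{7} + 3 \left(-5\right)^{2} + \frac{66}{7} \left(-5\right)\right) - 5\right) 4 + \left(5 - 4\right)\right) 10 = \left(\left(\left(\frac{135}{7} + 3 \cdot 25 - \frac{330}{7}\right) - 5\right) 4 + \left(5 - 4\right)\right) 10 = \left(\left(\left(\frac{135}{7} + 75 - \frac{330}{7}\right) - 5\right) 4 + 1\right) 10 = \left(\left(\frac{330}{7} - 5\right) 4 + 1\right) 10 = \left(\frac{295}{7} \cdot 4 + 1\right) 10 = \left(\frac{1180}{7} + 1\right) 10 = \frac{1187}{7} \cdot 10 = \frac{11870}{7}$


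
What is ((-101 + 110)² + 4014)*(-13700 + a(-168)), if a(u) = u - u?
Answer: -56101500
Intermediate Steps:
a(u) = 0
((-101 + 110)² + 4014)*(-13700 + a(-168)) = ((-101 + 110)² + 4014)*(-13700 + 0) = (9² + 4014)*(-13700) = (81 + 4014)*(-13700) = 4095*(-13700) = -56101500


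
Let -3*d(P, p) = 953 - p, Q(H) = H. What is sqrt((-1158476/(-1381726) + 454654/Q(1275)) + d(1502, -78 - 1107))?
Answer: I*sqrt(4238790073290874)/3454315 ≈ 18.848*I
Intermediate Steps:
d(P, p) = -953/3 + p/3 (d(P, p) = -(953 - p)/3 = -953/3 + p/3)
sqrt((-1158476/(-1381726) + 454654/Q(1275)) + d(1502, -78 - 1107)) = sqrt((-1158476/(-1381726) + 454654/1275) + (-953/3 + (-78 - 1107)/3)) = sqrt((-1158476*(-1/1381726) + 454654*(1/1275)) + (-953/3 + (1/3)*(-1185))) = sqrt((579238/690863 + 454654/1275) + (-953/3 - 395)) = sqrt(18520126756/51814725 - 2138/3) = sqrt(-6135500198/17271575) = I*sqrt(4238790073290874)/3454315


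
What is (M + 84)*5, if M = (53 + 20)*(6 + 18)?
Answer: 9180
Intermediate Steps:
M = 1752 (M = 73*24 = 1752)
(M + 84)*5 = (1752 + 84)*5 = 1836*5 = 9180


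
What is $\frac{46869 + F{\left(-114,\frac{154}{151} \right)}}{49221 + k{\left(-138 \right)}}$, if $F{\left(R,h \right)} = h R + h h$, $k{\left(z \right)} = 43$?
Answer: $\frac{1066032829}{1123268464} \approx 0.94905$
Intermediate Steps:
$F{\left(R,h \right)} = h^{2} + R h$ ($F{\left(R,h \right)} = R h + h^{2} = h^{2} + R h$)
$\frac{46869 + F{\left(-114,\frac{154}{151} \right)}}{49221 + k{\left(-138 \right)}} = \frac{46869 + \frac{154}{151} \left(-114 + \frac{154}{151}\right)}{49221 + 43} = \frac{46869 + 154 \cdot \frac{1}{151} \left(-114 + 154 \cdot \frac{1}{151}\right)}{49264} = \left(46869 + \frac{154 \left(-114 + \frac{154}{151}\right)}{151}\right) \frac{1}{49264} = \left(46869 + \frac{154}{151} \left(- \frac{17060}{151}\right)\right) \frac{1}{49264} = \left(46869 - \frac{2627240}{22801}\right) \frac{1}{49264} = \frac{1066032829}{22801} \cdot \frac{1}{49264} = \frac{1066032829}{1123268464}$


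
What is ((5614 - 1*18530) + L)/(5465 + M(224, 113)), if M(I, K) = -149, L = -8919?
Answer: -21835/5316 ≈ -4.1074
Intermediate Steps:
((5614 - 1*18530) + L)/(5465 + M(224, 113)) = ((5614 - 1*18530) - 8919)/(5465 - 149) = ((5614 - 18530) - 8919)/5316 = (-12916 - 8919)*(1/5316) = -21835*1/5316 = -21835/5316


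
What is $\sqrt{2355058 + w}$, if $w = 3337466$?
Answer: $2 \sqrt{1423131} \approx 2385.9$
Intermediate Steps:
$\sqrt{2355058 + w} = \sqrt{2355058 + 3337466} = \sqrt{5692524} = 2 \sqrt{1423131}$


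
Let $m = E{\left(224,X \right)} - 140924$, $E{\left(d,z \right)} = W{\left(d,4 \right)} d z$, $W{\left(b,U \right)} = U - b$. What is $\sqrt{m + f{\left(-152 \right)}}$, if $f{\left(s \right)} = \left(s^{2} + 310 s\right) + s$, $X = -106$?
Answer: $2 \sqrt{1264647} \approx 2249.1$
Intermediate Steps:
$f{\left(s \right)} = s^{2} + 311 s$
$E{\left(d,z \right)} = d z \left(4 - d\right)$ ($E{\left(d,z \right)} = \left(4 - d\right) d z = d \left(4 - d\right) z = d z \left(4 - d\right)$)
$m = 5082756$ ($m = 224 \left(-106\right) \left(4 - 224\right) - 140924 = 224 \left(-106\right) \left(-220\right) - 140924 = 5223680 - 140924 = 5082756$)
$\sqrt{m + f{\left(-152 \right)}} = \sqrt{5082756 - 152 \left(311 - 152\right)} = \sqrt{5082756 - 24168} = \sqrt{5058588} = 2 \sqrt{1264647}$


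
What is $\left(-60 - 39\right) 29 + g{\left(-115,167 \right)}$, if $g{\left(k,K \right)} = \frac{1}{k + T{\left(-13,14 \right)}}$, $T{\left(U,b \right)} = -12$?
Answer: $- \frac{364618}{127} \approx -2871.0$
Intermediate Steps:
$g{\left(k,K \right)} = \frac{1}{-12 + k}$ ($g{\left(k,K \right)} = \frac{1}{k - 12} = \frac{1}{-12 + k}$)
$\left(-60 - 39\right) 29 + g{\left(-115,167 \right)} = \left(-60 - 39\right) 29 + \frac{1}{-12 - 115} = \left(-60 - 39\right) 29 + \frac{1}{-127} = \left(-99\right) 29 - \frac{1}{127} = -2871 - \frac{1}{127} = - \frac{364618}{127}$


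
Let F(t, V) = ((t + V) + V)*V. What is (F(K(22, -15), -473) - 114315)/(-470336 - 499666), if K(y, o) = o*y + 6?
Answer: -486395/970002 ≈ -0.50144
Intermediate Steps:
K(y, o) = 6 + o*y
F(t, V) = V*(t + 2*V) (F(t, V) = ((V + t) + V)*V = (t + 2*V)*V = V*(t + 2*V))
(F(K(22, -15), -473) - 114315)/(-470336 - 499666) = (-473*((6 - 15*22) + 2*(-473)) - 114315)/(-470336 - 499666) = (-473*((6 - 330) - 946) - 114315)/(-970002) = (-473*(-324 - 946) - 114315)*(-1/970002) = (-473*(-1270) - 114315)*(-1/970002) = (600710 - 114315)*(-1/970002) = 486395*(-1/970002) = -486395/970002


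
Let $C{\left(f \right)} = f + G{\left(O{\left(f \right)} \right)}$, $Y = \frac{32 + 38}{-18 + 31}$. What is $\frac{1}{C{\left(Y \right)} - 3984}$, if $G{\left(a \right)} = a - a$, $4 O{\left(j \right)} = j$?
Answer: $- \frac{13}{51722} \approx -0.00025134$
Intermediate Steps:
$O{\left(j \right)} = \frac{j}{4}$
$G{\left(a \right)} = 0$
$Y = \frac{70}{13} \approx 5.3846$
$C{\left(f \right)} = f$ ($C{\left(f \right)} = f + 0 = f$)
$\frac{1}{C{\left(Y \right)} - 3984} = \frac{1}{\frac{70}{13} - 3984} = \frac{1}{- \frac{51722}{13}} = - \frac{13}{51722}$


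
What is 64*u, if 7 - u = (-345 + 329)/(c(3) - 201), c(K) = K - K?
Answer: 89024/201 ≈ 442.91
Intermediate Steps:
c(K) = 0
u = 1391/201 (u = 7 - (-345 + 329)/(0 - 201) = 7 - (-16)/(-201) = 7 - (-16)*(-1)/201 = 7 - 1*16/201 = 7 - 16/201 = 1391/201 ≈ 6.9204)
64*u = 64*(1391/201) = 89024/201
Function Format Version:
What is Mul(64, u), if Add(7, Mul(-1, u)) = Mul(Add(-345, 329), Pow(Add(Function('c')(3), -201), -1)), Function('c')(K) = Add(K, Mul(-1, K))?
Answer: Rational(89024, 201) ≈ 442.91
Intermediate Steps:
Function('c')(K) = 0
u = Rational(1391, 201) (u = Add(7, Mul(-1, Mul(Add(-345, 329), Pow(Add(0, -201), -1)))) = Add(7, Mul(-1, Mul(-16, Pow(-201, -1)))) = Add(7, Mul(-1, Mul(-16, Rational(-1, 201)))) = Add(7, Mul(-1, Rational(16, 201))) = Add(7, Rational(-16, 201)) = Rational(1391, 201) ≈ 6.9204)
Mul(64, u) = Mul(64, Rational(1391, 201)) = Rational(89024, 201)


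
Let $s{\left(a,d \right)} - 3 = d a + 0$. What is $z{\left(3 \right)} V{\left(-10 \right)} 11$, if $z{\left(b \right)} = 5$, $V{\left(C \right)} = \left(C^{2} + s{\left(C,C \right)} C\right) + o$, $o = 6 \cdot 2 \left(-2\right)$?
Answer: $-52470$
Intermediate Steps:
$o = -24$ ($o = 12 \left(-2\right) = -24$)
$s{\left(a,d \right)} = 3 + a d$ ($s{\left(a,d \right)} = 3 + \left(d a + 0\right) = 3 + \left(a d + 0\right) = 3 + a d$)
$V{\left(C \right)} = -24 + C^{2} + C \left(3 + C^{2}\right)$ ($V{\left(C \right)} = \left(C^{2} + \left(3 + C C\right) C\right) - 24 = \left(C^{2} + \left(3 + C^{2}\right) C\right) - 24 = \left(C^{2} + C \left(3 + C^{2}\right)\right) - 24 = -24 + C^{2} + C \left(3 + C^{2}\right)$)
$z{\left(3 \right)} V{\left(-10 \right)} 11 = 5 \left(-24 + \left(-10\right)^{2} - 10 \left(3 + \left(-10\right)^{2}\right)\right) 11 = 5 \left(-24 + 100 - 10 \left(3 + 100\right)\right) 11 = 5 \left(-24 + 100 - 1030\right) 11 = 5 \left(-954\right) 11 = \left(-4770\right) 11 = -52470$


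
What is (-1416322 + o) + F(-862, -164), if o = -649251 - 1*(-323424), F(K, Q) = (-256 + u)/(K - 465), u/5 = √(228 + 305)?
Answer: -2311831467/1327 - 5*√533/1327 ≈ -1.7421e+6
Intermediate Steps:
u = 5*√533 (u = 5*√(228 + 305) = 5*√533 ≈ 115.43)
F(K, Q) = (-256 + 5*√533)/(-465 + K) (F(K, Q) = (-256 + 5*√533)/(K - 465) = (-256 + 5*√533)/(-465 + K))
o = -325827 (o = -649251 + 323424 = -325827)
(-1416322 + o) + F(-862, -164) = (-1416322 - 325827) + (-256 + 5*√533)/(-465 - 862) = -1742149 + (-256 + 5*√533)/(-1327) = -1742149 - (-256 + 5*√533)/1327 = -1742149 + (256/1327 - 5*√533/1327) = -2311831467/1327 - 5*√533/1327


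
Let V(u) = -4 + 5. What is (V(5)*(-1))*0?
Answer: 0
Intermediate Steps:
V(u) = 1
(V(5)*(-1))*0 = (1*(-1))*0 = -1*0 = 0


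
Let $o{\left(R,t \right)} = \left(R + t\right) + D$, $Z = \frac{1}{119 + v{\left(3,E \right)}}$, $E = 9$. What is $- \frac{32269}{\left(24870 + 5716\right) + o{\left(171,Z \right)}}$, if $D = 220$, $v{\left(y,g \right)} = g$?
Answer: $- \frac{4130432}{3965057} \approx -1.0417$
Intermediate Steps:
$Z = \frac{1}{128}$ ($Z = \frac{1}{119 + 9} = \frac{1}{128} \approx 0.0078125$)
$o{\left(R,t \right)} = 220 + R + t$ ($o{\left(R,t \right)} = \left(R + t\right) + 220 = 220 + R + t$)
$- \frac{32269}{\left(24870 + 5716\right) + o{\left(171,Z \right)}} = - \frac{32269}{\left(24870 + 5716\right) + \left(220 + 171 + \frac{1}{128}\right)} = - \frac{32269}{30586 + \frac{50049}{128}} = - \frac{32269}{\frac{3965057}{128}} = \left(-32269\right) \frac{128}{3965057} = - \frac{4130432}{3965057}$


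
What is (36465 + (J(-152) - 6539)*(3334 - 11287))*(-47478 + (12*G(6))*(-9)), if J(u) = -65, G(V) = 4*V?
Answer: -2631582915390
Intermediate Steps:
(36465 + (J(-152) - 6539)*(3334 - 11287))*(-47478 + (12*G(6))*(-9)) = (36465 + (-65 - 6539)*(3334 - 11287))*(-47478 + (12*(4*6))*(-9)) = (36465 - 6604*(-7953))*(-47478 + (12*24)*(-9)) = (36465 + 52521612)*(-47478 + 288*(-9)) = 52558077*(-47478 - 2592) = 52558077*(-50070) = -2631582915390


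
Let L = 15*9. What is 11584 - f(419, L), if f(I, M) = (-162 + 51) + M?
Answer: 11560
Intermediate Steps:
L = 135
f(I, M) = -111 + M
11584 - f(419, L) = 11584 - (-111 + 135) = 11584 - 1*24 = 11584 - 24 = 11560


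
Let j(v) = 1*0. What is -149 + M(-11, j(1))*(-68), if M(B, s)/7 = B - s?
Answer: 5087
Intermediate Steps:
j(v) = 0
M(B, s) = -7*s + 7*B (M(B, s) = 7*(B - s) = -7*s + 7*B)
-149 + M(-11, j(1))*(-68) = -149 + (-7*0 + 7*(-11))*(-68) = -149 + (0 - 77)*(-68) = -149 - 77*(-68) = -149 + 5236 = 5087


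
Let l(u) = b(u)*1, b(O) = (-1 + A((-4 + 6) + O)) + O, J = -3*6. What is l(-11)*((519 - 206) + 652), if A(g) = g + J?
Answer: -37635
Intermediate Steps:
J = -18
A(g) = -18 + g (A(g) = g - 18 = -18 + g)
b(O) = -17 + 2*O (b(O) = (-1 + (-18 + ((-4 + 6) + O))) + O = (-1 + (-18 + (2 + O))) + O = (-1 + (-16 + O)) + O = (-17 + O) + O = -17 + 2*O)
l(u) = -17 + 2*u (l(u) = (-17 + 2*u)*1 = -17 + 2*u)
l(-11)*((519 - 206) + 652) = (-17 + 2*(-11))*((519 - 206) + 652) = (-17 - 22)*(313 + 652) = -39*965 = -37635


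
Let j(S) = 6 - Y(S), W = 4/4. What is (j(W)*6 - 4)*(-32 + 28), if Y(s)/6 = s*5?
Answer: 592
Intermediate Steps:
Y(s) = 30*s (Y(s) = 6*(s*5) = 6*(5*s) = 30*s)
W = 1 (W = 4*(1/4) = 1)
j(S) = 6 - 30*S
(j(W)*6 - 4)*(-32 + 28) = ((6 - 30*1)*6 - 4)*(-32 + 28) = ((6 - 30)*6 - 4)*(-4) = (-24*6 - 4)*(-4) = (-144 - 4)*(-4) = -148*(-4) = 592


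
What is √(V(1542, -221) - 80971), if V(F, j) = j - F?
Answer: I*√82734 ≈ 287.64*I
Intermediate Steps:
√(V(1542, -221) - 80971) = √((-221 - 1*1542) - 80971) = √((-221 - 1542) - 80971) = √(-1763 - 80971) = √(-82734) = I*√82734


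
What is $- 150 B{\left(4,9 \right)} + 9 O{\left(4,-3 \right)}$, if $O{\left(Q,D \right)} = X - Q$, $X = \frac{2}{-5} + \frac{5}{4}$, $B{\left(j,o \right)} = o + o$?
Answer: $- \frac{54567}{20} \approx -2728.4$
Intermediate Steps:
$B{\left(j,o \right)} = 2 o$
$X = \frac{17}{20}$ ($X = 2 \left(- \frac{1}{5}\right) + 5 \cdot \frac{1}{4} = - \frac{2}{5} + \frac{5}{4} = \frac{17}{20} \approx 0.85$)
$O{\left(Q,D \right)} = \frac{17}{20} - Q$
$- 150 B{\left(4,9 \right)} + 9 O{\left(4,-3 \right)} = - 150 \cdot 2 \cdot 9 + 9 \left(\frac{17}{20} - 4\right) = \left(-150\right) 18 + 9 \left(\frac{17}{20} - 4\right) = -2700 + 9 \left(- \frac{63}{20}\right) = -2700 - \frac{567}{20} = - \frac{54567}{20}$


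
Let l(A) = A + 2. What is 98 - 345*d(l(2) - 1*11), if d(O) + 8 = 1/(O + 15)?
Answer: 22519/8 ≈ 2814.9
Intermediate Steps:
l(A) = 2 + A
d(O) = -8 + 1/(15 + O) (d(O) = -8 + 1/(O + 15) = -8 + 1/(15 + O))
98 - 345*d(l(2) - 1*11) = 98 - 345*(-119 - 8*((2 + 2) - 1*11))/(15 + ((2 + 2) - 1*11)) = 98 - 345*(-119 - 8*(4 - 11))/(15 + (4 - 11)) = 98 - 345*(-119 - 8*(-7))/(15 - 7) = 98 - 345*(-119 + 56)/8 = 98 - 345*(-63)/8 = 98 - 345*(-63/8) = 98 + 21735/8 = 22519/8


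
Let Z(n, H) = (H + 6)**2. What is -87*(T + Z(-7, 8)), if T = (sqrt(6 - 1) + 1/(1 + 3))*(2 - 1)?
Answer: -68295/4 - 87*sqrt(5) ≈ -17268.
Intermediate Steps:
Z(n, H) = (6 + H)**2
T = 1/4 + sqrt(5) (T = (sqrt(5) + 1/4)*1 = (1/4 + sqrt(5))*1 = 1/4 + sqrt(5) ≈ 2.4861)
-87*(T + Z(-7, 8)) = -87*((1/4 + sqrt(5)) + (6 + 8)**2) = -87*((1/4 + sqrt(5)) + 14**2) = -87*((1/4 + sqrt(5)) + 196) = -87*(785/4 + sqrt(5)) = -68295/4 - 87*sqrt(5)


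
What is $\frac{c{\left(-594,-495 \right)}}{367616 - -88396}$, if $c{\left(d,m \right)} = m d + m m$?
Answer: $\frac{59895}{50668} \approx 1.1821$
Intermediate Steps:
$c{\left(d,m \right)} = m^{2} + d m$ ($c{\left(d,m \right)} = d m + m^{2} = m^{2} + d m$)
$\frac{c{\left(-594,-495 \right)}}{367616 - -88396} = \frac{\left(-495\right) \left(-594 - 495\right)}{367616 - -88396} = \frac{\left(-495\right) \left(-1089\right)}{367616 + 88396} = \frac{539055}{456012} = 539055 \cdot \frac{1}{456012} = \frac{59895}{50668}$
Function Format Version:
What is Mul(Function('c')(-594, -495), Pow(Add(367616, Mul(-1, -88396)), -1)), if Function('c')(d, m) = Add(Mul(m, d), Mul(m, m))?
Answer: Rational(59895, 50668) ≈ 1.1821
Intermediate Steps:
Function('c')(d, m) = Add(Pow(m, 2), Mul(d, m)) (Function('c')(d, m) = Add(Mul(d, m), Pow(m, 2)) = Add(Pow(m, 2), Mul(d, m)))
Mul(Function('c')(-594, -495), Pow(Add(367616, Mul(-1, -88396)), -1)) = Mul(Mul(-495, Add(-594, -495)), Pow(Add(367616, Mul(-1, -88396)), -1)) = Mul(Mul(-495, -1089), Pow(Add(367616, 88396), -1)) = Mul(539055, Pow(456012, -1)) = Mul(539055, Rational(1, 456012)) = Rational(59895, 50668)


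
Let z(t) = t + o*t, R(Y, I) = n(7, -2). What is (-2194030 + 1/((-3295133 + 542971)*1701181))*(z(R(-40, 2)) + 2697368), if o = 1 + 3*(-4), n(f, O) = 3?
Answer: -1979130420960760322541887/334423264523 ≈ -5.9180e+12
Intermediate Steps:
o = -11 (o = 1 - 12 = -11)
R(Y, I) = 3
z(t) = -10*t (z(t) = t - 11*t = -10*t)
(-2194030 + 1/((-3295133 + 542971)*1701181))*(z(R(-40, 2)) + 2697368) = (-2194030 + 1/((-3295133 + 542971)*1701181))*(-10*3 + 2697368) = (-2194030 + (1/1701181)/(-2752162))*(-30 + 2697368) = (-2194030 - 1/2752162*1/1701181)*2697338 = (-2194030 - 1/4681925703322)*2697338 = -10272285450859567661/4681925703322*2697338 = -1979130420960760322541887/334423264523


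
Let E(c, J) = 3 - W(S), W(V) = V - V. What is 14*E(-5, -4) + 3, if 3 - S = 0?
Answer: 45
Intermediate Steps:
S = 3 (S = 3 - 1*0 = 3 + 0 = 3)
W(V) = 0
E(c, J) = 3 (E(c, J) = 3 - 1*0 = 3 + 0 = 3)
14*E(-5, -4) + 3 = 14*3 + 3 = 42 + 3 = 45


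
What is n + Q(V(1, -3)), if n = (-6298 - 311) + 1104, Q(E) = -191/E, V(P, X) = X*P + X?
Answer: -32839/6 ≈ -5473.2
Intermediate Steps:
V(P, X) = X + P*X (V(P, X) = P*X + X = X + P*X)
n = -5505 (n = -6609 + 1104 = -5505)
n + Q(V(1, -3)) = -5505 - 191*(-1/(3*(1 + 1))) = -5505 - 191/((-3*2)) = -5505 - 191/(-6) = -5505 - 191*(-⅙) = -5505 + 191/6 = -32839/6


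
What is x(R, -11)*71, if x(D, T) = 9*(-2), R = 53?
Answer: -1278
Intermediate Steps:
x(D, T) = -18
x(R, -11)*71 = -18*71 = -1278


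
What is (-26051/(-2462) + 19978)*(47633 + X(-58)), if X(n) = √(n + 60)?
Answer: 2344109813471/2462 + 49211887*√2/2462 ≈ 9.5214e+8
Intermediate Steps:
X(n) = √(60 + n)
(-26051/(-2462) + 19978)*(47633 + X(-58)) = (-26051/(-2462) + 19978)*(47633 + √(60 - 58)) = (-26051*(-1/2462) + 19978)*(47633 + √2) = (26051/2462 + 19978)*(47633 + √2) = 49211887*(47633 + √2)/2462 = 2344109813471/2462 + 49211887*√2/2462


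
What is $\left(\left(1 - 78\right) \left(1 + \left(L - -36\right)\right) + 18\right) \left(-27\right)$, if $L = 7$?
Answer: $90990$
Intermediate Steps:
$\left(\left(1 - 78\right) \left(1 + \left(L - -36\right)\right) + 18\right) \left(-27\right) = \left(\left(1 - 78\right) \left(1 + \left(7 - -36\right)\right) + 18\right) \left(-27\right) = \left(- 77 \left(1 + \left(7 + 36\right)\right) + 18\right) \left(-27\right) = \left(- 77 \left(1 + 43\right) + 18\right) \left(-27\right) = \left(\left(-77\right) 44 + 18\right) \left(-27\right) = \left(-3388 + 18\right) \left(-27\right) = \left(-3370\right) \left(-27\right) = 90990$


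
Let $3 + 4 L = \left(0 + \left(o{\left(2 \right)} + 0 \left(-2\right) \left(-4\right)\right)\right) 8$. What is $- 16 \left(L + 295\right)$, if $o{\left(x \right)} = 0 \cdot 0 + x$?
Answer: $-4772$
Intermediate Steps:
$o{\left(x \right)} = x$ ($o{\left(x \right)} = 0 + x = x$)
$L = \frac{13}{4}$ ($L = - \frac{3}{4} + \frac{\left(0 + \left(2 + 0 \left(-2\right) \left(-4\right)\right)\right) 8}{4} = - \frac{3}{4} + \frac{\left(0 + \left(2 + 0 \left(-4\right)\right)\right) 8}{4} = - \frac{3}{4} + \frac{\left(0 + \left(2 + 0\right)\right) 8}{4} = - \frac{3}{4} + \frac{\left(0 + 2\right) 8}{4} = - \frac{3}{4} + \frac{2 \cdot 8}{4} = - \frac{3}{4} + \frac{1}{4} \cdot 16 = - \frac{3}{4} + 4 = \frac{13}{4} \approx 3.25$)
$- 16 \left(L + 295\right) = - 16 \left(\frac{13}{4} + 295\right) = \left(-16\right) \frac{1193}{4} = -4772$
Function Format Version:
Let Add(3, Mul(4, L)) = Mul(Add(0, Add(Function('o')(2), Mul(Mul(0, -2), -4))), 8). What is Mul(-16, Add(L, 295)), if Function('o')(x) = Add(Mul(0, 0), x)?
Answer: -4772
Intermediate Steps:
Function('o')(x) = x (Function('o')(x) = Add(0, x) = x)
L = Rational(13, 4) (L = Add(Rational(-3, 4), Mul(Rational(1, 4), Mul(Add(0, Add(2, Mul(Mul(0, -2), -4))), 8))) = Add(Rational(-3, 4), Mul(Rational(1, 4), Mul(Add(0, Add(2, Mul(0, -4))), 8))) = Add(Rational(-3, 4), Mul(Rational(1, 4), Mul(Add(0, Add(2, 0)), 8))) = Add(Rational(-3, 4), Mul(Rational(1, 4), Mul(Add(0, 2), 8))) = Add(Rational(-3, 4), Mul(Rational(1, 4), Mul(2, 8))) = Add(Rational(-3, 4), Mul(Rational(1, 4), 16)) = Add(Rational(-3, 4), 4) = Rational(13, 4) ≈ 3.2500)
Mul(-16, Add(L, 295)) = Mul(-16, Add(Rational(13, 4), 295)) = Mul(-16, Rational(1193, 4)) = -4772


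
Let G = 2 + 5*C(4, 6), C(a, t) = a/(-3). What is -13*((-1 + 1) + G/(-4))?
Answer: -91/6 ≈ -15.167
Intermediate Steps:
C(a, t) = -a/3 (C(a, t) = a*(-⅓) = -a/3)
G = -14/3 (G = 2 + 5*(-⅓*4) = 2 + 5*(-4/3) = 2 - 20/3 = -14/3 ≈ -4.6667)
-13*((-1 + 1) + G/(-4)) = -13*((-1 + 1) - 14/3/(-4)) = -13*(0 - 14/3*(-¼)) = -13*(0 + 7/6) = -13*7/6 = -91/6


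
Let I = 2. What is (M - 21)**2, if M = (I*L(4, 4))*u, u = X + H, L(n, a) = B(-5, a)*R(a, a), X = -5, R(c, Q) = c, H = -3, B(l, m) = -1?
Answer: 1849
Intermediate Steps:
L(n, a) = -a
u = -8 (u = -5 - 3 = -8)
M = 64 (M = (2*(-1*4))*(-8) = (2*(-4))*(-8) = -8*(-8) = 64)
(M - 21)**2 = (64 - 21)**2 = 43**2 = 1849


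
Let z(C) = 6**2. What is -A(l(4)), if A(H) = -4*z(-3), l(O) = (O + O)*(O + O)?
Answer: 144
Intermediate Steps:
z(C) = 36
l(O) = 4*O**2 (l(O) = (2*O)*(2*O) = 4*O**2)
A(H) = -144 (A(H) = -4*36 = -144)
-A(l(4)) = -1*(-144) = 144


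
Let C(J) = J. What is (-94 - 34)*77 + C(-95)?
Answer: -9951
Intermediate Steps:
(-94 - 34)*77 + C(-95) = (-94 - 34)*77 - 95 = -128*77 - 95 = -9856 - 95 = -9951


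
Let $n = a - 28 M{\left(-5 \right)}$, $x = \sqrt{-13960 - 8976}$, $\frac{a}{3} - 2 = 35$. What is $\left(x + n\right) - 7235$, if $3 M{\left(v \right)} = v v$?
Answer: $- \frac{22072}{3} + 2 i \sqrt{5734} \approx -7357.3 + 151.45 i$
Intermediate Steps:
$a = 111$ ($a = 6 + 3 \cdot 35 = 6 + 105 = 111$)
$M{\left(v \right)} = \frac{v^{2}}{3}$ ($M{\left(v \right)} = \frac{v v}{3} = \frac{v^{2}}{3}$)
$x = 2 i \sqrt{5734}$ ($x = \sqrt{-22936} = 2 i \sqrt{5734} \approx 151.45 i$)
$n = - \frac{367}{3}$ ($n = 111 - 28 \frac{\left(-5\right)^{2}}{3} = 111 - 28 \cdot \frac{1}{3} \cdot 25 = 111 - \frac{700}{3} = - \frac{367}{3} \approx -122.33$)
$\left(x + n\right) - 7235 = \left(2 i \sqrt{5734} - \frac{367}{3}\right) - 7235 = \left(- \frac{367}{3} + 2 i \sqrt{5734}\right) - 7235 = - \frac{22072}{3} + 2 i \sqrt{5734}$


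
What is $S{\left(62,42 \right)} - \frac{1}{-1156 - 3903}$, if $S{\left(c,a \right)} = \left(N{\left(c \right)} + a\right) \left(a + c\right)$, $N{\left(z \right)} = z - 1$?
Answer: $\frac{54192009}{5059} \approx 10712.0$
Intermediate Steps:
$N{\left(z \right)} = -1 + z$ ($N{\left(z \right)} = z - 1 = -1 + z$)
$S{\left(c,a \right)} = \left(a + c\right) \left(-1 + a + c\right)$ ($S{\left(c,a \right)} = \left(\left(-1 + c\right) + a\right) \left(a + c\right) = \left(-1 + a + c\right) \left(a + c\right) = \left(a + c\right) \left(-1 + a + c\right)$)
$S{\left(62,42 \right)} - \frac{1}{-1156 - 3903} = \left(42^{2} + 62^{2} - 42 - 62 + 2 \cdot 42 \cdot 62\right) - \frac{1}{-1156 - 3903} = \left(1764 + 3844 - 42 - 62 + 5208\right) - \frac{1}{-5059} = 10712 - - \frac{1}{5059} = 10712 + \frac{1}{5059} = \frac{54192009}{5059}$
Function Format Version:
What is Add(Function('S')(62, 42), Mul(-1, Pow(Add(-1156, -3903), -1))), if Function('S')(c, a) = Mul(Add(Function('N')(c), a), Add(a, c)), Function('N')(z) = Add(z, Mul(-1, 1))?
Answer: Rational(54192009, 5059) ≈ 10712.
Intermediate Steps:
Function('N')(z) = Add(-1, z) (Function('N')(z) = Add(z, -1) = Add(-1, z))
Function('S')(c, a) = Mul(Add(a, c), Add(-1, a, c)) (Function('S')(c, a) = Mul(Add(Add(-1, c), a), Add(a, c)) = Mul(Add(-1, a, c), Add(a, c)) = Mul(Add(a, c), Add(-1, a, c)))
Add(Function('S')(62, 42), Mul(-1, Pow(Add(-1156, -3903), -1))) = Add(Add(Pow(42, 2), Pow(62, 2), Mul(-1, 42), Mul(-1, 62), Mul(2, 42, 62)), Mul(-1, Pow(Add(-1156, -3903), -1))) = Add(Add(1764, 3844, -42, -62, 5208), Mul(-1, Pow(-5059, -1))) = Add(10712, Mul(-1, Rational(-1, 5059))) = Add(10712, Rational(1, 5059)) = Rational(54192009, 5059)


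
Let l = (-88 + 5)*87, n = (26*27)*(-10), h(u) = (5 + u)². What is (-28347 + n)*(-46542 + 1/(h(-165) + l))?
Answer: 30252769713039/18379 ≈ 1.6461e+9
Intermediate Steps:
n = -7020 (n = 702*(-10) = -7020)
l = -7221 (l = -83*87 = -7221)
(-28347 + n)*(-46542 + 1/(h(-165) + l)) = (-28347 - 7020)*(-46542 + 1/((5 - 165)² - 7221)) = -35367*(-46542 + 1/((-160)² - 7221)) = -35367*(-46542 + 1/(25600 - 7221)) = -35367*(-46542 + 1/18379) = -35367*(-855395417/18379) = 30252769713039/18379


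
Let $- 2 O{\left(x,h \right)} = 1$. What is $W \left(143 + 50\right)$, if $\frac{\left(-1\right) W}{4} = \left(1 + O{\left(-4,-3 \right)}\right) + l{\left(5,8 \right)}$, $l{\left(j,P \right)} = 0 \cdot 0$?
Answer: $-386$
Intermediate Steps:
$l{\left(j,P \right)} = 0$
$O{\left(x,h \right)} = - \frac{1}{2}$ ($O{\left(x,h \right)} = \left(- \frac{1}{2}\right) 1 = - \frac{1}{2}$)
$W = -2$ ($W = - 4 \left(\left(1 - \frac{1}{2}\right) + 0\right) = - 4 \left(\frac{1}{2} + 0\right) = \left(-4\right) \frac{1}{2} = -2$)
$W \left(143 + 50\right) = - 2 \left(143 + 50\right) = \left(-2\right) 193 = -386$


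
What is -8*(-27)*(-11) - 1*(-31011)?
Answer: 28635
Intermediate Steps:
-8*(-27)*(-11) - 1*(-31011) = 216*(-11) + 31011 = -2376 + 31011 = 28635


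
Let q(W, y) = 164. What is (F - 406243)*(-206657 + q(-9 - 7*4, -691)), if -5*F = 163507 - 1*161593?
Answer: 419826906597/5 ≈ 8.3965e+10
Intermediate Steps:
F = -1914/5 (F = -(163507 - 1*161593)/5 = -(163507 - 161593)/5 = -⅕*1914 = -1914/5 ≈ -382.80)
(F - 406243)*(-206657 + q(-9 - 7*4, -691)) = (-1914/5 - 406243)*(-206657 + 164) = -2033129/5*(-206493) = 419826906597/5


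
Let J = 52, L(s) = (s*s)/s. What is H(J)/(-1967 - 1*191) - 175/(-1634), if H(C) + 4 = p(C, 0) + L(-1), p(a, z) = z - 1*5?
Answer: 196995/1763086 ≈ 0.11173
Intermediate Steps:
p(a, z) = -5 + z (p(a, z) = z - 5 = -5 + z)
L(s) = s (L(s) = s²/s = s)
H(C) = -10 (H(C) = -4 + ((-5 + 0) - 1) = -4 + (-5 - 1) = -4 - 6 = -10)
H(J)/(-1967 - 1*191) - 175/(-1634) = -10/(-1967 - 1*191) - 175/(-1634) = -10/(-1967 - 191) - 175*(-1/1634) = -10/(-2158) + 175/1634 = -10*(-1/2158) + 175/1634 = 5/1079 + 175/1634 = 196995/1763086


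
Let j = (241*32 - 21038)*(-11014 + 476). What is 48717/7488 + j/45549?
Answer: 39027935851/12632256 ≈ 3089.5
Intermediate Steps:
j = 140429388 (j = (7712 - 21038)*(-10538) = -13326*(-10538) = 140429388)
48717/7488 + j/45549 = 48717/7488 + 140429388/45549 = 48717*(1/7488) + 140429388*(1/45549) = 5413/832 + 46809796/15183 = 39027935851/12632256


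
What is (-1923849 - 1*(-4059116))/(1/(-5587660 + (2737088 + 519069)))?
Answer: -4978381416301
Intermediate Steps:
(-1923849 - 1*(-4059116))/(1/(-5587660 + (2737088 + 519069))) = (-1923849 + 4059116)/(1/(-5587660 + 3256157)) = 2135267/(1/(-2331503)) = 2135267/(-1/2331503) = 2135267*(-2331503) = -4978381416301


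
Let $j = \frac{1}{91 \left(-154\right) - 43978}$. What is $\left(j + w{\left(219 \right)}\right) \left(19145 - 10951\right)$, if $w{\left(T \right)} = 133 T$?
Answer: $\frac{6920377831351}{28996} \approx 2.3867 \cdot 10^{8}$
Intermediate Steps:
$j = - \frac{1}{57992}$ ($j = \frac{1}{-14014 - 43978} = \frac{1}{-57992} = - \frac{1}{57992} \approx -1.7244 \cdot 10^{-5}$)
$\left(j + w{\left(219 \right)}\right) \left(19145 - 10951\right) = \left(- \frac{1}{57992} + 133 \cdot 219\right) \left(19145 - 10951\right) = \left(- \frac{1}{57992} + 29127\right) 8194 = \frac{1689132983}{57992} \cdot 8194 = \frac{6920377831351}{28996}$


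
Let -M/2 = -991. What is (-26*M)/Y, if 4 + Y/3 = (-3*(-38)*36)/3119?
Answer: 3090929/483 ≈ 6399.4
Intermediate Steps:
M = 1982 (M = -2*(-991) = 1982)
Y = -25116/3119 (Y = -12 + 3*((-3*(-38)*36)/3119) = -12 + 3*((114*36)*(1/3119)) = -12 + 3*(4104*(1/3119)) = -12 + 3*(4104/3119) = -12 + 12312/3119 = -25116/3119 ≈ -8.0526)
(-26*M)/Y = (-26*1982)/(-25116/3119) = -51532*(-3119/25116) = 3090929/483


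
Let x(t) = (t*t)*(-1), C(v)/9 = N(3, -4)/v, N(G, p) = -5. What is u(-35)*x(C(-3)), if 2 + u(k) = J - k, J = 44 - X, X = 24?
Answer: -11925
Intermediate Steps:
J = 20 (J = 44 - 1*24 = 44 - 24 = 20)
C(v) = -45/v (C(v) = 9*(-5/v) = -45/v)
u(k) = 18 - k (u(k) = -2 + (20 - k) = 18 - k)
x(t) = -t**2 (x(t) = t**2*(-1) = -t**2)
u(-35)*x(C(-3)) = (18 - 1*(-35))*(-(-45/(-3))**2) = (18 + 35)*(-(-45*(-1/3))**2) = 53*(-1*15**2) = 53*(-1*225) = 53*(-225) = -11925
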